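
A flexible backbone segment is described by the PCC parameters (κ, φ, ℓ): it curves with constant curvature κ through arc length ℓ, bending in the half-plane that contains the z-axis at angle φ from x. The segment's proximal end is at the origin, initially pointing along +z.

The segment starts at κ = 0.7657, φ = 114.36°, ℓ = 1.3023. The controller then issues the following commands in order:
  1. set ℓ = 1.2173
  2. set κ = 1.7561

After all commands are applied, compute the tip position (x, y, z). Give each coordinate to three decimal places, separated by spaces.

initial: κ=0.7657, φ=114.36°, ℓ=1.3023
cmd 1: set ℓ=1.2173 → (κ,φ,ℓ)=(0.7657,114.36°,1.2173) → tip=(-0.2175,0.4805,1.0485)
cmd 2: set κ=1.7561 → (κ,φ,ℓ)=(1.7561,114.36°,1.2173) → tip=(-0.3610,0.7973,0.4804)

-0.361 0.797 0.480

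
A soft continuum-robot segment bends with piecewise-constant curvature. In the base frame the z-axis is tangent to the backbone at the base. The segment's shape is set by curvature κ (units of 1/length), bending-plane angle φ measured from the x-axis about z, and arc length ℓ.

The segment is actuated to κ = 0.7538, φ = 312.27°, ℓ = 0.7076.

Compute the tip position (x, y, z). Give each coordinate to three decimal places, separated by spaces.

0.124 -0.136 0.675

θ = κ·ℓ = 0.7538 × 0.7076 = 0.53339 rad
ρ = (1 − cos θ)/κ = (1 − 0.86109)/0.7538 = 0.18428
z = sin θ / κ = 0.50845/0.7538 = 0.67452
x = ρ cos φ = 0.18428 × cos(312.27°) = 0.12395
y = ρ sin φ = 0.18428 × sin(312.27°) = -0.13636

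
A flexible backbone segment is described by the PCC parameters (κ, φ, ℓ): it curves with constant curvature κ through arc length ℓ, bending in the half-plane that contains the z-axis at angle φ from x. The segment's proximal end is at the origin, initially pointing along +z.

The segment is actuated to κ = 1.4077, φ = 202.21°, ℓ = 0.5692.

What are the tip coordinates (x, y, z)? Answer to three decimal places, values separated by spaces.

θ = κ·ℓ = 1.4077 × 0.5692 = 0.80126 rad
ρ = (1 − cos θ)/κ = (1 − 0.69580)/1.4077 = 0.21610
z = sin θ / κ = 0.71824/1.4077 = 0.51022
x = ρ cos φ = 0.21610 × cos(202.21°) = -0.20006
y = ρ sin φ = 0.21610 × sin(202.21°) = -0.08169

-0.200 -0.082 0.510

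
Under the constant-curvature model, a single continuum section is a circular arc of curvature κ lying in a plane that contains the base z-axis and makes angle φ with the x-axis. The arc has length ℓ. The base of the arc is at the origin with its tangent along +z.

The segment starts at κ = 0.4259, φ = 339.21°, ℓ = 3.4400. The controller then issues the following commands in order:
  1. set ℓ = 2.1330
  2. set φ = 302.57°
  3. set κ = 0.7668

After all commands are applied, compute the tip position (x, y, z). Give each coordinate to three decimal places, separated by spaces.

initial: κ=0.4259, φ=339.21°, ℓ=3.4400
cmd 1: set ℓ=2.1330 → (κ,φ,ℓ)=(0.4259,339.21°,2.1330) → tip=(0.8452,-0.3209,1.8515)
cmd 2: set φ=302.57° → (κ,φ,ℓ)=(0.4259,302.57°,2.1330) → tip=(0.4867,-0.7619,1.8515)
cmd 3: set κ=0.7668 → (κ,φ,ℓ)=(0.7668,302.57°,2.1330) → tip=(0.7475,-1.1702,1.3014)

0.747 -1.170 1.301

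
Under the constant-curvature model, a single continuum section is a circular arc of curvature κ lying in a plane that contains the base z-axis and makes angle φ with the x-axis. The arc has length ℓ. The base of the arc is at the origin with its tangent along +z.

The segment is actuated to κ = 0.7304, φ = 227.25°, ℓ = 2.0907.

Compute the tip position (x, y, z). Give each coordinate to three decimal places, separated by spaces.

θ = κ·ℓ = 0.7304 × 2.0907 = 1.52705 rad
ρ = (1 − cos θ)/κ = (1 − 0.04374)/0.7304 = 1.30923
z = sin θ / κ = 0.99904/0.7304 = 1.36780
x = ρ cos φ = 1.30923 × cos(227.25°) = -0.88871
y = ρ sin φ = 1.30923 × sin(227.25°) = -0.96140

-0.889 -0.961 1.368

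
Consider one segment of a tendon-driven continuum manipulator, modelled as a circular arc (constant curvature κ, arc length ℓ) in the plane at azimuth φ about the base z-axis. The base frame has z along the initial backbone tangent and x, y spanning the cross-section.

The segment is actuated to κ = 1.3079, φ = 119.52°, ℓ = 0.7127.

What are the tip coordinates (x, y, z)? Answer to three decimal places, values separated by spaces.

-0.152 0.269 0.614

θ = κ·ℓ = 1.3079 × 0.7127 = 0.93214 rad
ρ = (1 − cos θ)/κ = (1 − 0.59612)/1.3079 = 0.30880
z = sin θ / κ = 0.80290/1.3079 = 0.61388
x = ρ cos φ = 0.30880 × cos(119.52°) = -0.15216
y = ρ sin φ = 0.30880 × sin(119.52°) = 0.26872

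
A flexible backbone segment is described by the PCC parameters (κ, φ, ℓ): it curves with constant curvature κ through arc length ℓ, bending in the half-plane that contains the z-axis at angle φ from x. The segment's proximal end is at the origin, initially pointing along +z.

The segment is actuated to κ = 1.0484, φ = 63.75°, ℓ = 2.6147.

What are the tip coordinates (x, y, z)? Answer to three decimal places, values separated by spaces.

θ = κ·ℓ = 1.0484 × 2.6147 = 2.74125 rad
ρ = (1 − cos θ)/κ = (1 − -0.92093)/1.0484 = 1.83225
z = sin θ / κ = 0.38973/1.0484 = 0.37174
x = ρ cos φ = 1.83225 × cos(63.75°) = 0.81038
y = ρ sin φ = 1.83225 × sin(63.75°) = 1.64329

0.810 1.643 0.372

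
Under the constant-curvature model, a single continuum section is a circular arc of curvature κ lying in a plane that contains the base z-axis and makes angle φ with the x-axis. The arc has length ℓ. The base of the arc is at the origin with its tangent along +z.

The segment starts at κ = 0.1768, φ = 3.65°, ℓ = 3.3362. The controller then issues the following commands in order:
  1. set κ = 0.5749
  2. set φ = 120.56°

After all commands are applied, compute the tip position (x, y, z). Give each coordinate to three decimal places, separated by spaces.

initial: κ=0.1768, φ=3.65°, ℓ=3.3362
cmd 1: set κ=0.5749 → (κ,φ,ℓ)=(0.5749,3.65°,3.3362) → tip=(2.3265,0.1484,1.6356)
cmd 2: set φ=120.56° → (κ,φ,ℓ)=(0.5749,120.56°,3.3362) → tip=(-1.1853,2.0075,1.6356)

-1.185 2.007 1.636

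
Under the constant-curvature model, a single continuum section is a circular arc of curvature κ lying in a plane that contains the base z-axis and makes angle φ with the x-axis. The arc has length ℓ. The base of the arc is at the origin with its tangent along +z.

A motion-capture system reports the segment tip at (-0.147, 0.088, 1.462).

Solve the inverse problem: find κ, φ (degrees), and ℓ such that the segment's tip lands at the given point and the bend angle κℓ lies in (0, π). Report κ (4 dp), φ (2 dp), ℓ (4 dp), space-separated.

ρ = √(x²+y²) = √(-0.147² + 0.088²) = 0.17133
φ = atan2(y, x) mod 360° = atan2(0.088, -0.147) = 149.0936°
|p|² = ρ² + z² = 0.17133² + 1.462² = 2.16680
κ = 2ρ / |p|² = 2×0.17133 / 2.16680 = 0.15814
θ = 2·atan2(ρ, z) = 2·atan2(0.17133, 1.462) = 0.23331 rad
ℓ = θ/κ = 0.23331/0.15814 = 1.47535

0.1581 149.09 1.4753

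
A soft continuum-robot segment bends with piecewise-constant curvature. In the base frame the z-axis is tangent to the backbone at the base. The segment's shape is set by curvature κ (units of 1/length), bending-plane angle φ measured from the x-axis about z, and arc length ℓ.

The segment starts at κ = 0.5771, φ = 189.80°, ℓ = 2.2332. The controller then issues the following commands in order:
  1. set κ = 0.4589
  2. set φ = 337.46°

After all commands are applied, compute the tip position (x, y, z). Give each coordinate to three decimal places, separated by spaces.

0.968 -0.402 1.862

initial: κ=0.5771, φ=189.80°, ℓ=2.2332
cmd 1: set κ=0.4589 → (κ,φ,ℓ)=(0.4589,189.80°,2.2332) → tip=(-1.0323,-0.1783,1.8623)
cmd 2: set φ=337.46° → (κ,φ,ℓ)=(0.4589,337.46°,2.2332) → tip=(0.9676,-0.4016,1.8623)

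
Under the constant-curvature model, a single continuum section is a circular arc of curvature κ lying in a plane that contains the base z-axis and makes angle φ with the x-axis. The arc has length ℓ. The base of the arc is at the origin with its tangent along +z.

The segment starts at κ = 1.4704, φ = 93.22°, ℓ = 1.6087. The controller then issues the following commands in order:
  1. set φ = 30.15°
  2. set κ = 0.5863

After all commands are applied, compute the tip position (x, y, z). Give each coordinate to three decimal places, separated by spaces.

0.609 0.354 1.381

initial: κ=1.4704, φ=93.22°, ℓ=1.6087
cmd 1: set φ=30.15° → (κ,φ,ℓ)=(1.4704,30.15°,1.6087) → tip=(1.0077,0.5853,0.4764)
cmd 2: set κ=0.5863 → (κ,φ,ℓ)=(0.5863,30.15°,1.6087) → tip=(0.6088,0.3536,1.3806)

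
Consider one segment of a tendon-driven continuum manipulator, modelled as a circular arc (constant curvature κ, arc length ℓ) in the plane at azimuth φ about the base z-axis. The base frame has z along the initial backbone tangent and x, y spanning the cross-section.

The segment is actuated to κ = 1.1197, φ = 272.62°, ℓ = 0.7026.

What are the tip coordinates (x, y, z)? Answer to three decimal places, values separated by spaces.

θ = κ·ℓ = 1.1197 × 0.7026 = 0.78670 rad
ρ = (1 − cos θ)/κ = (1 − 0.70618)/1.1197 = 0.26241
z = sin θ / κ = 0.70803/1.1197 = 0.63234
x = ρ cos φ = 0.26241 × cos(272.62°) = 0.01199
y = ρ sin φ = 0.26241 × sin(272.62°) = -0.26213

0.012 -0.262 0.632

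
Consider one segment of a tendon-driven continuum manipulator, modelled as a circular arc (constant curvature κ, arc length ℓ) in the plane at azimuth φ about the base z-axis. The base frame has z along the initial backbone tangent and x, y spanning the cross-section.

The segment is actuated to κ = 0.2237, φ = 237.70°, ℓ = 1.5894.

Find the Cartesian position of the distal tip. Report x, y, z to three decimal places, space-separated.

θ = κ·ℓ = 0.2237 × 1.5894 = 0.35555 rad
ρ = (1 − cos θ)/κ = (1 − 0.93746)/0.2237 = 0.27959
z = sin θ / κ = 0.34810/0.2237 = 1.55612
x = ρ cos φ = 0.27959 × cos(237.70°) = -0.14940
y = ρ sin φ = 0.27959 × sin(237.70°) = -0.23633

-0.149 -0.236 1.556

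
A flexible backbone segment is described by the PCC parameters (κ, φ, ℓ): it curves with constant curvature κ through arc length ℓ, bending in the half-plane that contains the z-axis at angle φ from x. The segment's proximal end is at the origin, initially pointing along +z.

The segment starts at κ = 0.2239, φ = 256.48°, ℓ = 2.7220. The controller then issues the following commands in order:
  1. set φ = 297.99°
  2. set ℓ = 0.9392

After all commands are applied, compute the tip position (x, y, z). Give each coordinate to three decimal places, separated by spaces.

initial: κ=0.2239, φ=256.48°, ℓ=2.7220
cmd 1: set φ=297.99° → (κ,φ,ℓ)=(0.2239,297.99°,2.7220) → tip=(0.3774,-0.7101,2.5566)
cmd 2: set ℓ=0.9392 → (κ,φ,ℓ)=(0.2239,297.99°,0.9392) → tip=(0.0462,-0.0869,0.9323)

0.046 -0.087 0.932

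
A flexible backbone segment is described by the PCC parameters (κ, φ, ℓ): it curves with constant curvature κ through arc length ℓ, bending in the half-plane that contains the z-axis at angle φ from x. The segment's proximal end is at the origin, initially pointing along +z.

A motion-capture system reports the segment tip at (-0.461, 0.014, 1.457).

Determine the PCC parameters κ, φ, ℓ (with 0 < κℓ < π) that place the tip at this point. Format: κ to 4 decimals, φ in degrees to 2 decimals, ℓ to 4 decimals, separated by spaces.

ρ = √(x²+y²) = √(-0.461² + 0.014²) = 0.46121
φ = atan2(y, x) mod 360° = atan2(0.014, -0.461) = 178.2605°
|p|² = ρ² + z² = 0.46121² + 1.457² = 2.33557
κ = 2ρ / |p|² = 2×0.46121 / 2.33557 = 0.39495
θ = 2·atan2(ρ, z) = 2·atan2(0.46121, 1.457) = 0.61314 rad
ℓ = θ/κ = 0.61314/0.39495 = 1.55246

0.3949 178.26 1.5525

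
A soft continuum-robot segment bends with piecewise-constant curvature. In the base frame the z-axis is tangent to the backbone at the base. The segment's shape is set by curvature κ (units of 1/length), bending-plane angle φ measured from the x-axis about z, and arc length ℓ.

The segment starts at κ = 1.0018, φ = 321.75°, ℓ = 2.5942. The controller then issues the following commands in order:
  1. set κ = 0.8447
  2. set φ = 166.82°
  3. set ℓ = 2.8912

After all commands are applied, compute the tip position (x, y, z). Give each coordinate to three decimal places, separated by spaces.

-2.035 0.476 0.762

initial: κ=1.0018, φ=321.75°, ℓ=2.5942
cmd 1: set κ=0.8447 → (κ,φ,ℓ)=(0.8447,321.75°,2.5942) → tip=(1.4703,-1.1591,0.9632)
cmd 2: set φ=166.82° → (κ,φ,ℓ)=(0.8447,166.82°,2.5942) → tip=(-1.8229,0.4269,0.9632)
cmd 3: set ℓ=2.8912 → (κ,φ,ℓ)=(0.8447,166.82°,2.8912) → tip=(-2.0347,0.4765,0.7621)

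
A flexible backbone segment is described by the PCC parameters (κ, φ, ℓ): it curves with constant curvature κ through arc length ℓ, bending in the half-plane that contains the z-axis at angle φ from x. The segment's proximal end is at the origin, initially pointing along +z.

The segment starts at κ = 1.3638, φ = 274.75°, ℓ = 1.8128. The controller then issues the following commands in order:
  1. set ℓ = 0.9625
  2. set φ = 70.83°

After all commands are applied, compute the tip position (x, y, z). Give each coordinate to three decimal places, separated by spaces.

0.179 0.516 0.709

initial: κ=1.3638, φ=274.75°, ℓ=1.8128
cmd 1: set ℓ=0.9625 → (κ,φ,ℓ)=(1.3638,274.75°,0.9625) → tip=(0.0452,-0.5442,0.7090)
cmd 2: set φ=70.83° → (κ,φ,ℓ)=(1.3638,70.83°,0.9625) → tip=(0.1793,0.5158,0.7090)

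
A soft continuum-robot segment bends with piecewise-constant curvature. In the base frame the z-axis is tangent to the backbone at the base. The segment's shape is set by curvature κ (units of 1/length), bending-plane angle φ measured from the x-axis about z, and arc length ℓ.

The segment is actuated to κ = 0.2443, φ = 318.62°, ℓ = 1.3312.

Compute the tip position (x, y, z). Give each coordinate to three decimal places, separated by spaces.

θ = κ·ℓ = 0.2443 × 1.3312 = 0.32521 rad
ρ = (1 − cos θ)/κ = (1 − 0.94758)/0.2443 = 0.21456
z = sin θ / κ = 0.31951/0.2443 = 1.30786
x = ρ cos φ = 0.21456 × cos(318.62°) = 0.16099
y = ρ sin φ = 0.21456 × sin(318.62°) = -0.14183

0.161 -0.142 1.308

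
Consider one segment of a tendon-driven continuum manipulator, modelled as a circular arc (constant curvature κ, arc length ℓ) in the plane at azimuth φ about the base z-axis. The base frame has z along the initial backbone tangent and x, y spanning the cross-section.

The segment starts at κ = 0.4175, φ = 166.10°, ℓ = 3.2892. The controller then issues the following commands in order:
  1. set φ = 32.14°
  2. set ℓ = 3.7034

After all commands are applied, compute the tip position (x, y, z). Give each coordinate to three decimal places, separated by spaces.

1.978 1.243 2.394

initial: κ=0.4175, φ=166.10°, ℓ=3.2892
cmd 1: set φ=32.14° → (κ,φ,ℓ)=(0.4175,32.14°,3.2892) → tip=(1.6301,1.0241,2.3486)
cmd 2: set ℓ=3.7034 → (κ,φ,ℓ)=(0.4175,32.14°,3.7034) → tip=(1.9782,1.2429,2.3945)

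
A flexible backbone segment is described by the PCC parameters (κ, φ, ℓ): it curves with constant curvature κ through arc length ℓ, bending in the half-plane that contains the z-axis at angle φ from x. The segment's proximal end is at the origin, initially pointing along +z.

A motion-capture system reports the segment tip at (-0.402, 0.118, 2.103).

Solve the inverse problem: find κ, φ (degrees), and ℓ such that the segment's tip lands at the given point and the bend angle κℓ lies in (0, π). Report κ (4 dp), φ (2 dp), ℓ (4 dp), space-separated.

ρ = √(x²+y²) = √(-0.402² + 0.118²) = 0.41896
φ = atan2(y, x) mod 360° = atan2(0.118, -0.402) = 163.6413°
|p|² = ρ² + z² = 0.41896² + 2.103² = 4.59814
κ = 2ρ / |p|² = 2×0.41896 / 4.59814 = 0.18223
θ = 2·atan2(ρ, z) = 2·atan2(0.41896, 2.103) = 0.39329 rad
ℓ = θ/κ = 0.39329/0.18223 = 2.15821

0.1822 163.64 2.1582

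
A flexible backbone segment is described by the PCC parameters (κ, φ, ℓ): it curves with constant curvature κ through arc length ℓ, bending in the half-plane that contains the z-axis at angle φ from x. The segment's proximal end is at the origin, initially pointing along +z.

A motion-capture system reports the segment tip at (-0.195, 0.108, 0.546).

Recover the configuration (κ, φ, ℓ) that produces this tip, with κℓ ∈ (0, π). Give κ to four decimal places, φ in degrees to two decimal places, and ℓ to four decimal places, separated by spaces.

1.2818 151.02 0.6048

ρ = √(x²+y²) = √(-0.195² + 0.108²) = 0.22291
φ = atan2(y, x) mod 360° = atan2(0.108, -0.195) = 151.0203°
|p|² = ρ² + z² = 0.22291² + 0.546² = 0.34781
κ = 2ρ / |p|² = 2×0.22291 / 0.34781 = 1.28181
θ = 2·atan2(ρ, z) = 2·atan2(0.22291, 0.546) = 0.77521 rad
ℓ = θ/κ = 0.77521/1.28181 = 0.60478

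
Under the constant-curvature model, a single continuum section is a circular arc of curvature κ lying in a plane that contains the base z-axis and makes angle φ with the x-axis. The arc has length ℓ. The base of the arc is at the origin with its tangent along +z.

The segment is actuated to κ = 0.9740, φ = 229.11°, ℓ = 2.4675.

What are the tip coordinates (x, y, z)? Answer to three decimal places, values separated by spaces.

-1.169 -1.350 0.691

θ = κ·ℓ = 0.9740 × 2.4675 = 2.40334 rad
ρ = (1 − cos θ)/κ = (1 − -0.73965)/0.9740 = 1.78609
z = sin θ / κ = 0.67299/0.9740 = 0.69096
x = ρ cos φ = 1.78609 × cos(229.11°) = -1.16919
y = ρ sin φ = 1.78609 × sin(229.11°) = -1.35022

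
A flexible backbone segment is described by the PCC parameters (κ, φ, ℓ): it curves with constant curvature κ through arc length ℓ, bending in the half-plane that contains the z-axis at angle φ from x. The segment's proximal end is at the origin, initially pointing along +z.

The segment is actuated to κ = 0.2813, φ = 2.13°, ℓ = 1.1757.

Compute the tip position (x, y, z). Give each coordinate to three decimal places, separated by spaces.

0.193 0.007 1.154

θ = κ·ℓ = 0.2813 × 1.1757 = 0.33072 rad
ρ = (1 − cos θ)/κ = (1 − 0.94581)/0.2813 = 0.19265
z = sin θ / κ = 0.32473/0.2813 = 1.15438
x = ρ cos φ = 0.19265 × cos(2.13°) = 0.19252
y = ρ sin φ = 0.19265 × sin(2.13°) = 0.00716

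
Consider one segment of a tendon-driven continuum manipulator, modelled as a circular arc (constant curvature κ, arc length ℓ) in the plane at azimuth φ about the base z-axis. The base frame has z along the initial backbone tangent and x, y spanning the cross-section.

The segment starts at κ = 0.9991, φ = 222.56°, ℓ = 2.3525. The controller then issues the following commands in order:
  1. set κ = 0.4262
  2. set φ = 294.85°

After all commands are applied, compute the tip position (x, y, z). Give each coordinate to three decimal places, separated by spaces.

initial: κ=0.9991, φ=222.56°, ℓ=2.3525
cmd 1: set κ=0.4262 → (κ,φ,ℓ)=(0.4262,222.56°,2.3525) → tip=(-0.7983,-0.7330,1.9777)
cmd 2: set φ=294.85° → (κ,φ,ℓ)=(0.4262,294.85°,2.3525) → tip=(0.4555,-0.9835,1.9777)

0.455 -0.983 1.978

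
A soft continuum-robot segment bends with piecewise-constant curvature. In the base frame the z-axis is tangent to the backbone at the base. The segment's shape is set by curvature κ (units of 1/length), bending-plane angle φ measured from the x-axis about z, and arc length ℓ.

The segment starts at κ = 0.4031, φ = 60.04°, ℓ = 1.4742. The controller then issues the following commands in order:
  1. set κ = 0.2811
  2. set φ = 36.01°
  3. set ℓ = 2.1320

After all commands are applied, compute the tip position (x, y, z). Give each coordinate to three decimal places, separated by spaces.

initial: κ=0.4031, φ=60.04°, ℓ=1.4742
cmd 1: set κ=0.2811 → (κ,φ,ℓ)=(0.2811,60.04°,1.4742) → tip=(0.1504,0.2609,1.4324)
cmd 2: set φ=36.01° → (κ,φ,ℓ)=(0.2811,36.01°,1.4742) → tip=(0.2436,0.1770,1.4324)
cmd 3: set ℓ=2.1320 → (κ,φ,ℓ)=(0.2811,36.01°,2.1320) → tip=(0.5015,0.3645,2.0066)

0.501 0.364 2.007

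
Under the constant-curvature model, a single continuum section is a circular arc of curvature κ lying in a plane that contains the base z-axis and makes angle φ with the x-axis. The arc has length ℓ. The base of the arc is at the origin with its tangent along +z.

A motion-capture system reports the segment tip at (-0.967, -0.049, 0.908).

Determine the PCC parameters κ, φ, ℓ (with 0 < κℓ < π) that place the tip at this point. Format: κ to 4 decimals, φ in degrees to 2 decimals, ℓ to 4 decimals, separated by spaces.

ρ = √(x²+y²) = √(-0.967² + -0.049²) = 0.96824
φ = atan2(y, x) mod 360° = atan2(-0.049, -0.967) = 182.9008°
|p|² = ρ² + z² = 0.96824² + 0.908² = 1.76195
κ = 2ρ / |p|² = 2×0.96824 / 1.76195 = 1.09905
θ = 2·atan2(ρ, z) = 2·atan2(0.96824, 0.908) = 1.63499 rad
ℓ = θ/κ = 1.63499/1.09905 = 1.48763

1.0991 182.90 1.4876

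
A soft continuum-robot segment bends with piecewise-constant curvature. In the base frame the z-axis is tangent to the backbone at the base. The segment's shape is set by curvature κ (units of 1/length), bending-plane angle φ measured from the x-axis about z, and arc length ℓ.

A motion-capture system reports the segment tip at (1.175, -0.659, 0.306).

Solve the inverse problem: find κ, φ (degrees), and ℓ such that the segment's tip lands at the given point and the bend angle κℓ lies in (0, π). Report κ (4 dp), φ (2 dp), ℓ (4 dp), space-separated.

1.4117 330.71 1.9089

ρ = √(x²+y²) = √(1.175² + -0.659²) = 1.34718
φ = atan2(y, x) mod 360° = atan2(-0.659, 1.175) = 330.7141°
|p|² = ρ² + z² = 1.34718² + 0.306² = 1.90854
κ = 2ρ / |p|² = 2×1.34718 / 1.90854 = 1.41174
θ = 2·atan2(ρ, z) = 2·atan2(1.34718, 0.306) = 2.69489 rad
ℓ = θ/κ = 2.69489/1.41174 = 1.90891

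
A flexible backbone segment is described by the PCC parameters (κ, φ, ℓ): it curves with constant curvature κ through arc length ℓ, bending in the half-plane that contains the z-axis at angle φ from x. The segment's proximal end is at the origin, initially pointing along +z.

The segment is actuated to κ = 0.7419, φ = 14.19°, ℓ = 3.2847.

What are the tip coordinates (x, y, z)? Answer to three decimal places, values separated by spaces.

θ = κ·ℓ = 0.7419 × 3.2847 = 2.43692 rad
ρ = (1 − cos θ)/κ = (1 − -0.76182)/0.7419 = 2.37474
z = sin θ / κ = 0.64779/0.7419 = 0.87314
x = ρ cos φ = 2.37474 × cos(14.19°) = 2.30229
y = ρ sin φ = 2.37474 × sin(14.19°) = 0.58214

2.302 0.582 0.873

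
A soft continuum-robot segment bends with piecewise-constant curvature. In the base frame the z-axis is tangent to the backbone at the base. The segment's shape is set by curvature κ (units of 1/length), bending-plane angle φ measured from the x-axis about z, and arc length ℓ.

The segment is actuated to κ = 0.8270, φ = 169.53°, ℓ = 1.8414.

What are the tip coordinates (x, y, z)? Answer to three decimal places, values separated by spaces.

-1.132 0.209 1.208

θ = κ·ℓ = 0.8270 × 1.8414 = 1.52284 rad
ρ = (1 − cos θ)/κ = (1 − 0.04794)/0.8270 = 1.15122
z = sin θ / κ = 0.99885/0.8270 = 1.20780
x = ρ cos φ = 1.15122 × cos(169.53°) = -1.13205
y = ρ sin φ = 1.15122 × sin(169.53°) = 0.20920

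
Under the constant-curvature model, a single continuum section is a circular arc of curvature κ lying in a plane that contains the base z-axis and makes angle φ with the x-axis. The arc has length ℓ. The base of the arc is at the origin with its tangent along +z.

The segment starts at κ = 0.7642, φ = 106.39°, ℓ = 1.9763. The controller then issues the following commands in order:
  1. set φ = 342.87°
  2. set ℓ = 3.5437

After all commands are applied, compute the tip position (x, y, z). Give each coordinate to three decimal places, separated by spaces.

2.385 -0.735 0.550

initial: κ=0.7642, φ=106.39°, ℓ=1.9763
cmd 1: set φ=342.87° → (κ,φ,ℓ)=(0.7642,342.87°,1.9763) → tip=(1.1749,-0.3621,1.3062)
cmd 2: set ℓ=3.5437 → (κ,φ,ℓ)=(0.7642,342.87°,3.5437) → tip=(2.3853,-0.7352,0.5497)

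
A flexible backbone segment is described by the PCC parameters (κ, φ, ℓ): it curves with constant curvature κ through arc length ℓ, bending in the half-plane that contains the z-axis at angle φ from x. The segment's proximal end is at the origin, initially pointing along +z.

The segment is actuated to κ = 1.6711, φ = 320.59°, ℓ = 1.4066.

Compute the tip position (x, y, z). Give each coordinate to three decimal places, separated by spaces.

0.787 -0.647 0.426

θ = κ·ℓ = 1.6711 × 1.4066 = 2.35057 rad
ρ = (1 − cos θ)/κ = (1 − -0.70312)/1.6711 = 1.01916
z = sin θ / κ = 0.71107/1.6711 = 0.42551
x = ρ cos φ = 1.01916 × cos(320.59°) = 0.78743
y = ρ sin φ = 1.01916 × sin(320.59°) = -0.64703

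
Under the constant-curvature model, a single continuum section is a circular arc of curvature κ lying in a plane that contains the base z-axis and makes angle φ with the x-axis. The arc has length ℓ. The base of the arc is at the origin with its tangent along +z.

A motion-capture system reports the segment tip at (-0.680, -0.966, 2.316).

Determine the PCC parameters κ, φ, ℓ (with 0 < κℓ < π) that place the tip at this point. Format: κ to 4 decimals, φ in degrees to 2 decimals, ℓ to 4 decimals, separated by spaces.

0.3495 234.86 2.6989

ρ = √(x²+y²) = √(-0.680² + -0.966²) = 1.18134
φ = atan2(y, x) mod 360° = atan2(-0.966, -0.680) = 234.8570°
|p|² = ρ² + z² = 1.18134² + 2.316² = 6.75941
κ = 2ρ / |p|² = 2×1.18134 / 6.75941 = 0.34954
θ = 2·atan2(ρ, z) = 2·atan2(1.18134, 2.316) = 0.94335 rad
ℓ = θ/κ = 0.94335/0.34954 = 2.69885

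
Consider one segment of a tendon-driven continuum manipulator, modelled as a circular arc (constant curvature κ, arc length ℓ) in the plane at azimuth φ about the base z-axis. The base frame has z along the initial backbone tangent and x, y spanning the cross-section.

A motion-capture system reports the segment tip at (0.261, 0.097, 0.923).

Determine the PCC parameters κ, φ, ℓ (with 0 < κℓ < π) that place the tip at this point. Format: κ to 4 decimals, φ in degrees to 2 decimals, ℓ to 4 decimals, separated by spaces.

0.5991 20.39 0.9780

ρ = √(x²+y²) = √(0.261² + 0.097²) = 0.27844
φ = atan2(y, x) mod 360° = atan2(0.097, 0.261) = 20.3875°
|p|² = ρ² + z² = 0.27844² + 0.923² = 0.92946
κ = 2ρ / |p|² = 2×0.27844 / 0.92946 = 0.59915
θ = 2·atan2(ρ, z) = 2·atan2(0.27844, 0.923) = 0.58598 rad
ℓ = θ/κ = 0.58598/0.59915 = 0.97802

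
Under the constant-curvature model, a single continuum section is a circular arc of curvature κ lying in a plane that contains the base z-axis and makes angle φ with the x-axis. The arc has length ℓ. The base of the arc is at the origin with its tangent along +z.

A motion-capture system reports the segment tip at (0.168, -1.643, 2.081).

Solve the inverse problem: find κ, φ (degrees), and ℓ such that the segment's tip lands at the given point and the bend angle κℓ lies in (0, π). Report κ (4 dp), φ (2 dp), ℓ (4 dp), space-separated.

ρ = √(x²+y²) = √(0.168² + -1.643²) = 1.65157
φ = atan2(y, x) mod 360° = atan2(-1.643, 0.168) = 275.8383°
|p|² = ρ² + z² = 1.65157² + 2.081² = 7.05823
κ = 2ρ / |p|² = 2×1.65157 / 7.05823 = 0.46798
θ = 2·atan2(ρ, z) = 2·atan2(1.65157, 2.081) = 1.34170 rad
ℓ = θ/κ = 1.34170/0.46798 = 2.86699

0.4680 275.84 2.8670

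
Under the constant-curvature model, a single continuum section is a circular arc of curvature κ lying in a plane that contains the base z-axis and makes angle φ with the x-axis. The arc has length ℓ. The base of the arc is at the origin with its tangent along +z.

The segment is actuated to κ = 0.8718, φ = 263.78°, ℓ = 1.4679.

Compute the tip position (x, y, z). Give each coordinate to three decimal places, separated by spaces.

-0.089 -0.813 1.099

θ = κ·ℓ = 0.8718 × 1.4679 = 1.27972 rad
ρ = (1 − cos θ)/κ = (1 − 0.28699)/0.8718 = 0.81786
z = sin θ / κ = 0.95793/0.8718 = 1.09880
x = ρ cos φ = 0.81786 × cos(263.78°) = -0.08861
y = ρ sin φ = 0.81786 × sin(263.78°) = -0.81305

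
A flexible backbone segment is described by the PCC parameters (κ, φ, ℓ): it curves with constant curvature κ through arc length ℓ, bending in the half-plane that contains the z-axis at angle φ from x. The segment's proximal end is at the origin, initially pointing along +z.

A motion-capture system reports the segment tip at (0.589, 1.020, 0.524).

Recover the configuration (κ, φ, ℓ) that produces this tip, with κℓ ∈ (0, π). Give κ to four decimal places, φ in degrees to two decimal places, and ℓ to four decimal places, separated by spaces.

ρ = √(x²+y²) = √(0.589² + 1.020²) = 1.17785
φ = atan2(y, x) mod 360° = atan2(1.020, 0.589) = 59.9957°
|p|² = ρ² + z² = 1.17785² + 0.524² = 1.66190
κ = 2ρ / |p|² = 2×1.17785 / 1.66190 = 1.41747
θ = 2·atan2(ρ, z) = 2·atan2(1.17785, 0.524) = 2.30442 rad
ℓ = θ/κ = 2.30442/1.41747 = 1.62572

1.4175 60.00 1.6257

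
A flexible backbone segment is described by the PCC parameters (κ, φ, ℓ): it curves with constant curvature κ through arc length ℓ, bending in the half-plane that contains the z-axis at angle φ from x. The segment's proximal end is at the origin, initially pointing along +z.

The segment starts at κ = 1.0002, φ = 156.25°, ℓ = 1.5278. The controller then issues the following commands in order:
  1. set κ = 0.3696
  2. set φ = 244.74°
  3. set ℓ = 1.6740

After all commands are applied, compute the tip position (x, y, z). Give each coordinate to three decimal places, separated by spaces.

initial: κ=1.0002, φ=156.25°, ℓ=1.5278
cmd 1: set κ=0.3696 → (κ,φ,ℓ)=(0.3696,156.25°,1.5278) → tip=(-0.3844,0.1692,1.4479)
cmd 2: set φ=244.74° → (κ,φ,ℓ)=(0.3696,244.74°,1.5278) → tip=(-0.1792,-0.3799,1.4479)
cmd 3: set ℓ=1.6740 → (κ,φ,ℓ)=(0.3696,244.74°,1.6740) → tip=(-0.2140,-0.4536,1.5692)

-0.214 -0.454 1.569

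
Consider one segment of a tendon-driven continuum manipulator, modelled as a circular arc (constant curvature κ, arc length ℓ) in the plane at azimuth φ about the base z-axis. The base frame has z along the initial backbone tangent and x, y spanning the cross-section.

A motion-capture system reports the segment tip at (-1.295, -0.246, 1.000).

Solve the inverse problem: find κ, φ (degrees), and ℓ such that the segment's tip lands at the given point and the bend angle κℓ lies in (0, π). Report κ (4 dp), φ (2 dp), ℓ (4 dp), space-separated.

0.9630 190.76 1.9144

ρ = √(x²+y²) = √(-1.295² + -0.246²) = 1.31816
φ = atan2(y, x) mod 360° = atan2(-0.246, -1.295) = 190.7558°
|p|² = ρ² + z² = 1.31816² + 1.000² = 2.73754
κ = 2ρ / |p|² = 2×1.31816 / 2.73754 = 0.96302
θ = 2·atan2(ρ, z) = 2·atan2(1.31816, 1.000) = 1.84358 rad
ℓ = θ/κ = 1.84358/0.96302 = 1.91437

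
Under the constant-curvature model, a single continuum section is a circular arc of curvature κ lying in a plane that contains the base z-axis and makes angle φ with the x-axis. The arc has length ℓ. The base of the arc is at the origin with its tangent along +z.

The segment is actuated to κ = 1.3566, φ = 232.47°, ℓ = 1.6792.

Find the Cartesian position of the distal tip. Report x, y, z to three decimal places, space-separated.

θ = κ·ℓ = 1.3566 × 1.6792 = 2.27800 rad
ρ = (1 − cos θ)/κ = (1 − -0.64971)/1.3566 = 1.21606
z = sin θ / κ = 0.76018/1.3566 = 0.56036
x = ρ cos φ = 1.21606 × cos(232.47°) = -0.74080
y = ρ sin φ = 1.21606 × sin(232.47°) = -0.96438

-0.741 -0.964 0.560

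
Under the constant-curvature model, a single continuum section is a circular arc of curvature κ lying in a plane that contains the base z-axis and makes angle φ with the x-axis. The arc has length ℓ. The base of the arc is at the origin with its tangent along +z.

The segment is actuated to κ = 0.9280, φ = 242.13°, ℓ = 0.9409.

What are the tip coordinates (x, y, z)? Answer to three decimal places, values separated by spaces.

θ = κ·ℓ = 0.9280 × 0.9409 = 0.87316 rad
ρ = (1 − cos θ)/κ = (1 − 0.64241)/0.9280 = 0.38533
z = sin θ / κ = 0.76636/0.9280 = 0.82582
x = ρ cos φ = 0.38533 × cos(242.13°) = -0.18013
y = ρ sin φ = 0.38533 × sin(242.13°) = -0.34064

-0.180 -0.341 0.826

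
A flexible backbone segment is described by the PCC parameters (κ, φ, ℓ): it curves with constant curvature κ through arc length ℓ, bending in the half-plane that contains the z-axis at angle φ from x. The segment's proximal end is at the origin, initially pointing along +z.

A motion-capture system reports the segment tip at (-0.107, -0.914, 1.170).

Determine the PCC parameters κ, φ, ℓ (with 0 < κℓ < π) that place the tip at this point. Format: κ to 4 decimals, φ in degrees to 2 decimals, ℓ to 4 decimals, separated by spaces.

0.8306 263.32 1.6047

ρ = √(x²+y²) = √(-0.107² + -0.914²) = 0.92024
φ = atan2(y, x) mod 360° = atan2(-0.914, -0.107) = 263.3229°
|p|² = ρ² + z² = 0.92024² + 1.170² = 2.21575
κ = 2ρ / |p|² = 2×0.92024 / 2.21575 = 0.83064
θ = 2·atan2(ρ, z) = 2·atan2(0.92024, 1.170) = 1.33295 rad
ℓ = θ/κ = 1.33295/0.83064 = 1.60473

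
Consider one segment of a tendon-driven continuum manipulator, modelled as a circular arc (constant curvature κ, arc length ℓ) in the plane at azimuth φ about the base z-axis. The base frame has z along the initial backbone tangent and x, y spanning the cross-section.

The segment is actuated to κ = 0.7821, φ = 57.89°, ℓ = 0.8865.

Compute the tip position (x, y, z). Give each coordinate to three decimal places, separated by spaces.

0.157 0.250 0.817

θ = κ·ℓ = 0.7821 × 0.8865 = 0.69333 rad
ρ = (1 − cos θ)/κ = (1 − 0.76912)/0.7821 = 0.29520
z = sin θ / κ = 0.63910/0.7821 = 0.81716
x = ρ cos φ = 0.29520 × cos(57.89°) = 0.15691
y = ρ sin φ = 0.29520 × sin(57.89°) = 0.25005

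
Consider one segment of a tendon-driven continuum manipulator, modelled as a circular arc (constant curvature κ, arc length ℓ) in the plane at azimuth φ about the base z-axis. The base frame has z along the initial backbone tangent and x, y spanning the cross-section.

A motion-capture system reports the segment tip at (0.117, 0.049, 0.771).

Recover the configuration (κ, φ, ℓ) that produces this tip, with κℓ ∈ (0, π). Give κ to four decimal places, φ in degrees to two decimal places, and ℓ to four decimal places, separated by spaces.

0.4155 22.72 0.7848

ρ = √(x²+y²) = √(0.117² + 0.049²) = 0.12685
φ = atan2(y, x) mod 360° = atan2(0.049, 0.117) = 22.7241°
|p|² = ρ² + z² = 0.12685² + 0.771² = 0.61053
κ = 2ρ / |p|² = 2×0.12685 / 0.61053 = 0.41553
θ = 2·atan2(ρ, z) = 2·atan2(0.12685, 0.771) = 0.32612 rad
ℓ = θ/κ = 0.32612/0.41553 = 0.78484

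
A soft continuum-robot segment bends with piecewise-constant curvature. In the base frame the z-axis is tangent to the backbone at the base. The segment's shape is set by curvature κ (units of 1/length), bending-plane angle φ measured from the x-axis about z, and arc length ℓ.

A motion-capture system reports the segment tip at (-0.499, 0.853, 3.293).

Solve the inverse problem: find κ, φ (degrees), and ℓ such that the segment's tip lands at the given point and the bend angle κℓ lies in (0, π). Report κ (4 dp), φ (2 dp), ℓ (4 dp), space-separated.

0.1672 120.33 3.4873

ρ = √(x²+y²) = √(-0.499² + 0.853²) = 0.98824
φ = atan2(y, x) mod 360° = atan2(0.853, -0.499) = 120.3274°
|p|² = ρ² + z² = 0.98824² + 3.293² = 11.82046
κ = 2ρ / |p|² = 2×0.98824 / 11.82046 = 0.16721
θ = 2·atan2(ρ, z) = 2·atan2(0.98824, 3.293) = 0.58310 rad
ℓ = θ/κ = 0.58310/0.16721 = 3.48728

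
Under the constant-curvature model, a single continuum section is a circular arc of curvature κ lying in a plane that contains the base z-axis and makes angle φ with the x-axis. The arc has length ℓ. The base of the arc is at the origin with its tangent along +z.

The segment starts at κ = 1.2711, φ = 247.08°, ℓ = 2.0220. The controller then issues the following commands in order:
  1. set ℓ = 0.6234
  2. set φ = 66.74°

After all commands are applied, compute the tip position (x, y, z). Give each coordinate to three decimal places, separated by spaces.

initial: κ=1.2711, φ=247.08°, ℓ=2.0220
cmd 1: set ℓ=0.6234 → (κ,φ,ℓ)=(1.2711,247.08°,0.6234) → tip=(-0.0913,-0.2158,0.5602)
cmd 2: set φ=66.74° → (κ,φ,ℓ)=(1.2711,66.74°,0.6234) → tip=(0.0925,0.2153,0.5602)

0.093 0.215 0.560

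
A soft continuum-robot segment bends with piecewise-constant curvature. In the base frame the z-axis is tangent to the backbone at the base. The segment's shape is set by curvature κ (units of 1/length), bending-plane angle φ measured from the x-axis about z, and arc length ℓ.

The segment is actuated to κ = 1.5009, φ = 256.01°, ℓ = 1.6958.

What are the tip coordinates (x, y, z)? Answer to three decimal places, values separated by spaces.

θ = κ·ℓ = 1.5009 × 1.6958 = 2.54523 rad
ρ = (1 − cos θ)/κ = (1 − -0.82738)/1.5009 = 1.21752
z = sin θ / κ = 0.56164/1.5009 = 0.37420
x = ρ cos φ = 1.21752 × cos(256.01°) = -0.29434
y = ρ sin φ = 1.21752 × sin(256.01°) = -1.18141

-0.294 -1.181 0.374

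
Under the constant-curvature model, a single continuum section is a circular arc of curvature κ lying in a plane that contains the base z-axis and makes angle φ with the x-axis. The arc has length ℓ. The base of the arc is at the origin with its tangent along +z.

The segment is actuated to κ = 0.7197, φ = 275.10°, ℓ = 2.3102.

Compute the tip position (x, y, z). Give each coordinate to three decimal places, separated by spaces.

θ = κ·ℓ = 0.7197 × 2.3102 = 1.66265 rad
ρ = (1 − cos θ)/κ = (1 − -0.09173)/0.7197 = 1.51692
z = sin θ / κ = 0.99578/0.7197 = 1.38361
x = ρ cos φ = 1.51692 × cos(275.10°) = 0.13485
y = ρ sin φ = 1.51692 × sin(275.10°) = -1.51091

0.135 -1.511 1.384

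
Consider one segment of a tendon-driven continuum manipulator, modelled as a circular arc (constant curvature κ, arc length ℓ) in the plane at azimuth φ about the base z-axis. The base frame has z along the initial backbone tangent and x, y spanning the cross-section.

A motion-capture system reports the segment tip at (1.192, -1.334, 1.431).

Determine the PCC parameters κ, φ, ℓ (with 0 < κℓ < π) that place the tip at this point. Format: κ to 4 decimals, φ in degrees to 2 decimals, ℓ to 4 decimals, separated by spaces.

0.6817 311.78 2.6289

ρ = √(x²+y²) = √(1.192² + -1.334²) = 1.78897
φ = atan2(y, x) mod 360° = atan2(-1.334, 1.192) = 311.7825°
|p|² = ρ² + z² = 1.78897² + 1.431² = 5.24818
κ = 2ρ / |p|² = 2×1.78897 / 5.24818 = 0.68175
θ = 2·atan2(ρ, z) = 2·atan2(1.78897, 1.431) = 1.79223 rad
ℓ = θ/κ = 1.79223/0.68175 = 2.62887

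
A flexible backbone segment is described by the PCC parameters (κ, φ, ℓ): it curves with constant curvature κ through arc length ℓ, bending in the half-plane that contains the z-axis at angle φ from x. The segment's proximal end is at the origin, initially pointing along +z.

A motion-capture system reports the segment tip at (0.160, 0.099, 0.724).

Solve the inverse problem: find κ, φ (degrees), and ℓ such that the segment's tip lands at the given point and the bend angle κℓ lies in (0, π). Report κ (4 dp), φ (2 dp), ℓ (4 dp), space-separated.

ρ = √(x²+y²) = √(0.160² + 0.099²) = 0.18815
φ = atan2(y, x) mod 360° = atan2(0.099, 0.160) = 31.7472°
|p|² = ρ² + z² = 0.18815² + 0.724² = 0.55958
κ = 2ρ / |p|² = 2×0.18815 / 0.55958 = 0.67248
θ = 2·atan2(ρ, z) = 2·atan2(0.18815, 0.724) = 0.50851 rad
ℓ = θ/κ = 0.50851/0.67248 = 0.75617

0.6725 31.75 0.7562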